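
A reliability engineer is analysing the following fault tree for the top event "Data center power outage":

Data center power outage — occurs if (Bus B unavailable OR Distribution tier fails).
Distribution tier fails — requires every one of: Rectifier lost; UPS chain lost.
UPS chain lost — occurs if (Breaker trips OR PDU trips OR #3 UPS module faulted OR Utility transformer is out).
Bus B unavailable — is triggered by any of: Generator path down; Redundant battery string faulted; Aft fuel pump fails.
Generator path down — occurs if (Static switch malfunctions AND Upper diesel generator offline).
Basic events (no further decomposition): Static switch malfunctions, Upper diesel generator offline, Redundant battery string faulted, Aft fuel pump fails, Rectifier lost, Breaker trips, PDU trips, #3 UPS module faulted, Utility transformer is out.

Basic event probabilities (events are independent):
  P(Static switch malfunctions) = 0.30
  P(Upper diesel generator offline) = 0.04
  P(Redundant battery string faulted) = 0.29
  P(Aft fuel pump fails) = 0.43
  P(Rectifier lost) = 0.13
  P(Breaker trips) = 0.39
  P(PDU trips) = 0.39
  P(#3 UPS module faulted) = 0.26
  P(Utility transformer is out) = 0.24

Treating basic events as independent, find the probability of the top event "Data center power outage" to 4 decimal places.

0.6413

P(Generator path down) [AND] = 0.30 × 0.04 = 0.012000
P(Bus B unavailable) [OR] = 1 − (1−0.012000) × (1−0.29) × (1−0.43) = 0.600156
P(UPS chain lost) [OR] = 1 − (1−0.39) × (1−0.39) × (1−0.26) × (1−0.24) = 0.790731
P(Distribution tier fails) [AND] = 0.13 × 0.790731 = 0.102795
P(Data center power outage) [OR] = 1 − (1−0.600156) × (1−0.102795) = 0.641258
Rounded to 4 decimal places: P(Data center power outage) ≈ 0.6413.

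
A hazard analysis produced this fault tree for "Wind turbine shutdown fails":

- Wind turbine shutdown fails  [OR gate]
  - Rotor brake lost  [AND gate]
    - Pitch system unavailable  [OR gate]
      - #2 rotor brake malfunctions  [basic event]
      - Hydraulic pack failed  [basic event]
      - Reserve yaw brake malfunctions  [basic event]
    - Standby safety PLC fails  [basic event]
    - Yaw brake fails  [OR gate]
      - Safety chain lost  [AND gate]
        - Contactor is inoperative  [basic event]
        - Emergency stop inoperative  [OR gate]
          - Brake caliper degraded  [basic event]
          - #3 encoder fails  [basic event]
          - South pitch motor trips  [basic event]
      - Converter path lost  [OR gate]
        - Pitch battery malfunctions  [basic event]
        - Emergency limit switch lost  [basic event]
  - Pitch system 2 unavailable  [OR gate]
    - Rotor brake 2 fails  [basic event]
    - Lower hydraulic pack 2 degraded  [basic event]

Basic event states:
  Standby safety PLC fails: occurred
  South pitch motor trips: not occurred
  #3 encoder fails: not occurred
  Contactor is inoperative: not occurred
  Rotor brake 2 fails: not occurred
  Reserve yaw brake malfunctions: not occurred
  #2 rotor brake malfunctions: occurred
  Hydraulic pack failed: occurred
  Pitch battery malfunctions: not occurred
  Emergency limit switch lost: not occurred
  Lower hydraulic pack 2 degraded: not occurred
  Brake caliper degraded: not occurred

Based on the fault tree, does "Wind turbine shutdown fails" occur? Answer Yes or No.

No

Pitch system unavailable [OR]: #2 rotor brake malfunctions=occurs, Hydraulic pack failed=occurs, Reserve yaw brake malfunctions=not → at least one input occurs → occurs.
Emergency stop inoperative [OR]: Brake caliper degraded=not, #3 encoder fails=not, South pitch motor trips=not → no input occurs → does not occur.
Safety chain lost [AND]: Contactor is inoperative=not, Emergency stop inoperative=not → not all inputs occur → does not occur.
Converter path lost [OR]: Pitch battery malfunctions=not, Emergency limit switch lost=not → no input occurs → does not occur.
Yaw brake fails [OR]: Safety chain lost=not, Converter path lost=not → no input occurs → does not occur.
Rotor brake lost [AND]: Pitch system unavailable=occurs, Standby safety PLC fails=occurs, Yaw brake fails=not → not all inputs occur → does not occur.
Pitch system 2 unavailable [OR]: Rotor brake 2 fails=not, Lower hydraulic pack 2 degraded=not → no input occurs → does not occur.
Wind turbine shutdown fails [OR]: Rotor brake lost=not, Pitch system 2 unavailable=not → no input occurs → does not occur.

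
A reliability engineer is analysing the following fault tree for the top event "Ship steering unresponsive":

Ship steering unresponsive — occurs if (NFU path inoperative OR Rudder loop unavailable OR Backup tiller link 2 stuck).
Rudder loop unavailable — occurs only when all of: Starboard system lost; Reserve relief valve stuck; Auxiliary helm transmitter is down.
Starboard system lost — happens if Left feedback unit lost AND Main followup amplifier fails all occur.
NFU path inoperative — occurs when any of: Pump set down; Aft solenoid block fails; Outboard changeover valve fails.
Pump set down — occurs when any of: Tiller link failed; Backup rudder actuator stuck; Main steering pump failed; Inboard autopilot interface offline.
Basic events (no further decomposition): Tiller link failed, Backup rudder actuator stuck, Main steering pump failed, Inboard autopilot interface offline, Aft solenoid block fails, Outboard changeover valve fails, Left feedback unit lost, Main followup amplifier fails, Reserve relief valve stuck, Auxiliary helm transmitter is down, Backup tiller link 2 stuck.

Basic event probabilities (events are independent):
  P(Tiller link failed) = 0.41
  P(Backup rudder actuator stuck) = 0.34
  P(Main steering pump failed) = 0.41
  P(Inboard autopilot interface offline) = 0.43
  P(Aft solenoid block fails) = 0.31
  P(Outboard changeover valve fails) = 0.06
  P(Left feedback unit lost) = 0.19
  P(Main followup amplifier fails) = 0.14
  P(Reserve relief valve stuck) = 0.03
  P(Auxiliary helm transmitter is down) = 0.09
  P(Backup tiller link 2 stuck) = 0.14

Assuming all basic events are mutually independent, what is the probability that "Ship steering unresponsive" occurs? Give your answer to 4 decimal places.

P(Pump set down) [OR] = 1 − (1−0.41) × (1−0.34) × (1−0.41) × (1−0.43) = 0.869045
P(NFU path inoperative) [OR] = 1 − (1−0.869045) × (1−0.31) × (1−0.06) = 0.915063
P(Starboard system lost) [AND] = 0.19 × 0.14 = 0.026600
P(Rudder loop unavailable) [AND] = 0.026600 × 0.03 × 0.09 = 0.000072
P(Ship steering unresponsive) [OR] = 1 − (1−0.915063) × (1−0.000072) × (1−0.14) = 0.926959
Rounded to 4 decimal places: P(Ship steering unresponsive) ≈ 0.9270.

0.9270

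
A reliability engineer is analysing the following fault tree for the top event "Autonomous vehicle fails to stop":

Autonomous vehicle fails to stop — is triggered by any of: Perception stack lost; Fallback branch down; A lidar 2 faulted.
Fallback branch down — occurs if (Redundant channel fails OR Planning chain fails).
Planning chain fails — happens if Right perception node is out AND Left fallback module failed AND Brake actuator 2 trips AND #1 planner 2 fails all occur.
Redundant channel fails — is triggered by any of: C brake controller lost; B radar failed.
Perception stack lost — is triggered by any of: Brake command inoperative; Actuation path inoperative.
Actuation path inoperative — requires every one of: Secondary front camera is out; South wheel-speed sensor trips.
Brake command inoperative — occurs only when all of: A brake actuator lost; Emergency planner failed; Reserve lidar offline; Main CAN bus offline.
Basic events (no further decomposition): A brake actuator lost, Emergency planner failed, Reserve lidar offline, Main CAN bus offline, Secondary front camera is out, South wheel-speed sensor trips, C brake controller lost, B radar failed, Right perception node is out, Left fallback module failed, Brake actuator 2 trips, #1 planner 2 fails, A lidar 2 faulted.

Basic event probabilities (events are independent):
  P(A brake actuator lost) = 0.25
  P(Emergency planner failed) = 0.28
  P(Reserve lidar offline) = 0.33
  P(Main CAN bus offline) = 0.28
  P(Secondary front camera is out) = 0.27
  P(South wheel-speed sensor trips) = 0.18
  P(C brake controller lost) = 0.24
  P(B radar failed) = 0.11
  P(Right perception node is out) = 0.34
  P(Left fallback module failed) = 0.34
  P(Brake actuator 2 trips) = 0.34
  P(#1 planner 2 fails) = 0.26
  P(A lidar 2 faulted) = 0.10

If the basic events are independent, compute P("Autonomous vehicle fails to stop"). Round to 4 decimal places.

0.4305

P(Brake command inoperative) [AND] = 0.25 × 0.28 × 0.33 × 0.28 = 0.006468
P(Actuation path inoperative) [AND] = 0.27 × 0.18 = 0.048600
P(Perception stack lost) [OR] = 1 − (1−0.006468) × (1−0.048600) = 0.054754
P(Redundant channel fails) [OR] = 1 − (1−0.24) × (1−0.11) = 0.323600
P(Planning chain fails) [AND] = 0.34 × 0.34 × 0.34 × 0.26 = 0.010219
P(Fallback branch down) [OR] = 1 − (1−0.323600) × (1−0.010219) = 0.330512
P(Autonomous vehicle fails to stop) [OR] = 1 − (1−0.054754) × (1−0.330512) × (1−0.10) = 0.430452
Rounded to 4 decimal places: P(Autonomous vehicle fails to stop) ≈ 0.4305.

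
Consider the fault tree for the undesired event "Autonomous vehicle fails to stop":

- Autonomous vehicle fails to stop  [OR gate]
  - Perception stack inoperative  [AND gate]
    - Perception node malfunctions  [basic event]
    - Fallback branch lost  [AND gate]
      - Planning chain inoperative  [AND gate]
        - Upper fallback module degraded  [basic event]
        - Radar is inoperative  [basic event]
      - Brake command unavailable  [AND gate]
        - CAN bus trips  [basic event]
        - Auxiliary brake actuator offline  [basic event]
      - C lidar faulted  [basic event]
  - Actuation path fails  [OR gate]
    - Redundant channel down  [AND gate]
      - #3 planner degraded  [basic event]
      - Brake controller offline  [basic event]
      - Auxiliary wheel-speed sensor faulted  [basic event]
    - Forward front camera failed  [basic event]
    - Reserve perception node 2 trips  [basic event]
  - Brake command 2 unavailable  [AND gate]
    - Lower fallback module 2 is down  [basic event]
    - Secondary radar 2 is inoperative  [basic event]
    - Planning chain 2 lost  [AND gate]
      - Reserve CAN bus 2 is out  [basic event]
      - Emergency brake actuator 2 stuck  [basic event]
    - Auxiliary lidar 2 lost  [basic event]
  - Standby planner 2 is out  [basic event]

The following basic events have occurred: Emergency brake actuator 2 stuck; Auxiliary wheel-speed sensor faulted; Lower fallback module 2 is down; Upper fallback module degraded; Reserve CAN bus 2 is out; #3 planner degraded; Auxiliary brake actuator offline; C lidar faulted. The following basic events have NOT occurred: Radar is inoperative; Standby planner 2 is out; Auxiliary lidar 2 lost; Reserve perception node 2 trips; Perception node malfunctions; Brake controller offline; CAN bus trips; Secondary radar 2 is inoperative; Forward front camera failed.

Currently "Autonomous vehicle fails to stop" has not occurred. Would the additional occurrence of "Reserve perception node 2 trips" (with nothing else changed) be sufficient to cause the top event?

Yes

Counterfactual: set "Reserve perception node 2 trips" to occurred.
Planning chain inoperative [AND]: Upper fallback module degraded=occurs, Radar is inoperative=not → not all inputs occur → does not occur.
Brake command unavailable [AND]: CAN bus trips=not, Auxiliary brake actuator offline=occurs → not all inputs occur → does not occur.
Fallback branch lost [AND]: Planning chain inoperative=not, Brake command unavailable=not, C lidar faulted=occurs → not all inputs occur → does not occur.
Perception stack inoperative [AND]: Perception node malfunctions=not, Fallback branch lost=not → not all inputs occur → does not occur.
Redundant channel down [AND]: #3 planner degraded=occurs, Brake controller offline=not, Auxiliary wheel-speed sensor faulted=occurs → not all inputs occur → does not occur.
Actuation path fails [OR]: Redundant channel down=not, Forward front camera failed=not, Reserve perception node 2 trips=occurs → at least one input occurs → occurs.
Planning chain 2 lost [AND]: Reserve CAN bus 2 is out=occurs, Emergency brake actuator 2 stuck=occurs → all inputs occur → occurs.
Brake command 2 unavailable [AND]: Lower fallback module 2 is down=occurs, Secondary radar 2 is inoperative=not, Planning chain 2 lost=occurs, Auxiliary lidar 2 lost=not → not all inputs occur → does not occur.
Autonomous vehicle fails to stop [OR]: Perception stack inoperative=not, Actuation path fails=occurs, Brake command 2 unavailable=not, Standby planner 2 is out=not → at least one input occurs → occurs.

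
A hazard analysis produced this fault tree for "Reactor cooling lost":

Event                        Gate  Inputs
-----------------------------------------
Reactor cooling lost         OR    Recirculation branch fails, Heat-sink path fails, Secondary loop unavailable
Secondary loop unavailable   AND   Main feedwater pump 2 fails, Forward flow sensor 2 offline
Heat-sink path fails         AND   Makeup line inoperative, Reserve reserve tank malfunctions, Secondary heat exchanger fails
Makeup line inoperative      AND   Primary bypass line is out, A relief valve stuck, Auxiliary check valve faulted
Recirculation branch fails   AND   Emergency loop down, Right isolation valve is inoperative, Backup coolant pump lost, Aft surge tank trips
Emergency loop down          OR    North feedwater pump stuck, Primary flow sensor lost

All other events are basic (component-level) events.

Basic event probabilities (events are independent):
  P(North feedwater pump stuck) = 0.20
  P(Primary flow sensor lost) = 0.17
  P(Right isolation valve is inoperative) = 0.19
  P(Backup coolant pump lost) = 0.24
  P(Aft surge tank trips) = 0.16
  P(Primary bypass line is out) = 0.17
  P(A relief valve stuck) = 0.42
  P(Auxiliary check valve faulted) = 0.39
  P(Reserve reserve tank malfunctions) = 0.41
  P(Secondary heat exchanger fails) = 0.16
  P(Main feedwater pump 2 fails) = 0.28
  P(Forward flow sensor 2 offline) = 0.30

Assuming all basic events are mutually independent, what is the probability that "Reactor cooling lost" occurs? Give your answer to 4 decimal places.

P(Emergency loop down) [OR] = 1 − (1−0.20) × (1−0.17) = 0.336000
P(Recirculation branch fails) [AND] = 0.336000 × 0.19 × 0.24 × 0.16 = 0.002451
P(Makeup line inoperative) [AND] = 0.17 × 0.42 × 0.39 = 0.027846
P(Heat-sink path fails) [AND] = 0.027846 × 0.41 × 0.16 = 0.001827
P(Secondary loop unavailable) [AND] = 0.28 × 0.30 = 0.084000
P(Reactor cooling lost) [OR] = 1 − (1−0.002451) × (1−0.001827) × (1−0.084000) = 0.087915
Rounded to 4 decimal places: P(Reactor cooling lost) ≈ 0.0879.

0.0879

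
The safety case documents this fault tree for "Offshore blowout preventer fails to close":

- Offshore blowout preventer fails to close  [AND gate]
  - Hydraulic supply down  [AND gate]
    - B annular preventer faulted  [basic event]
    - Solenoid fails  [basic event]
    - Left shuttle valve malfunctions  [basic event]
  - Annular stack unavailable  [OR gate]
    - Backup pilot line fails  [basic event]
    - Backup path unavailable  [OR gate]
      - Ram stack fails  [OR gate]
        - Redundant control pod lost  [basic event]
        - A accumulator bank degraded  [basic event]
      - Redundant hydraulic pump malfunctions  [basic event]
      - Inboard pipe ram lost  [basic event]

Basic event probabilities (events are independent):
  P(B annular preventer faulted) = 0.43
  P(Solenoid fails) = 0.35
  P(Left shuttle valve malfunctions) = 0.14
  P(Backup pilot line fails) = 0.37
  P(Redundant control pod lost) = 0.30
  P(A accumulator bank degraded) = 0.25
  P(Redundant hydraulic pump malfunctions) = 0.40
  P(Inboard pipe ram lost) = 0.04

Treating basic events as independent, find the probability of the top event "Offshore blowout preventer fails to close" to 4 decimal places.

P(Hydraulic supply down) [AND] = 0.43 × 0.35 × 0.14 = 0.021070
P(Ram stack fails) [OR] = 1 − (1−0.30) × (1−0.25) = 0.475000
P(Backup path unavailable) [OR] = 1 − (1−0.475000) × (1−0.40) × (1−0.04) = 0.697600
P(Annular stack unavailable) [OR] = 1 − (1−0.37) × (1−0.697600) = 0.809488
P(Offshore blowout preventer fails to close) [AND] = 0.021070 × 0.809488 = 0.017056
Rounded to 4 decimal places: P(Offshore blowout preventer fails to close) ≈ 0.0171.

0.0171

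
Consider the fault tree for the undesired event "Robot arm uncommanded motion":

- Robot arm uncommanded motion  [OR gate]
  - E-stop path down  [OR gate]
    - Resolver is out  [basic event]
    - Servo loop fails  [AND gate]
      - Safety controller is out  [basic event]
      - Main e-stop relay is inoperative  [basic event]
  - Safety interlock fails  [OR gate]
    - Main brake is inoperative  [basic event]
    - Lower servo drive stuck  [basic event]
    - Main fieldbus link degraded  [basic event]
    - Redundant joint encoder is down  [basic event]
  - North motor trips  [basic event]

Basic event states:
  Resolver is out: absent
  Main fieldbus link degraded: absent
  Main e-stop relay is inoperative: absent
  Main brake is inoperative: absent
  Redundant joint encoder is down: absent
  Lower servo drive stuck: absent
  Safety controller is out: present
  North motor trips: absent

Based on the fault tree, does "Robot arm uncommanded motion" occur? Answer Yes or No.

No

Servo loop fails [AND]: Safety controller is out=occurs, Main e-stop relay is inoperative=not → not all inputs occur → does not occur.
E-stop path down [OR]: Resolver is out=not, Servo loop fails=not → no input occurs → does not occur.
Safety interlock fails [OR]: Main brake is inoperative=not, Lower servo drive stuck=not, Main fieldbus link degraded=not, Redundant joint encoder is down=not → no input occurs → does not occur.
Robot arm uncommanded motion [OR]: E-stop path down=not, Safety interlock fails=not, North motor trips=not → no input occurs → does not occur.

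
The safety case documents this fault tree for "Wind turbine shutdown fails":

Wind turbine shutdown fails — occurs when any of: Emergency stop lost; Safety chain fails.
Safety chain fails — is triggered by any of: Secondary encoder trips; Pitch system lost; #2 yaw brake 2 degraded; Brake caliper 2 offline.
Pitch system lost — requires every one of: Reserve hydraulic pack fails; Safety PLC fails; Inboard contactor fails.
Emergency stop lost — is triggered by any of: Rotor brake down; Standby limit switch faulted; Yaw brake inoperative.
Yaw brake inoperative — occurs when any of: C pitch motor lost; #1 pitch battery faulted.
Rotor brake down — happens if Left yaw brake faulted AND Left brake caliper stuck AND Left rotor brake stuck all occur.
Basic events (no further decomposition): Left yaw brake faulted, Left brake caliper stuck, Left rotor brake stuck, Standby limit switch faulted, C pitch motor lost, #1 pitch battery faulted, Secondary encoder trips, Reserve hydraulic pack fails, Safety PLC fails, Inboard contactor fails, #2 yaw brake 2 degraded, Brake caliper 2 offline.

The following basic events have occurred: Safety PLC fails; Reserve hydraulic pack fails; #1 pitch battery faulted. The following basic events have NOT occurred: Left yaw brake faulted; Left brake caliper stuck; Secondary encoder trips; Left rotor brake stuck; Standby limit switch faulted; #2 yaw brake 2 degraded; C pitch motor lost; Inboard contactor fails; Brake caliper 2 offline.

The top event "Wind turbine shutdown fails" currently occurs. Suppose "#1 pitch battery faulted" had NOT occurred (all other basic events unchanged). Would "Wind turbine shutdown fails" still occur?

Counterfactual: set "#1 pitch battery faulted" to not occurred.
Rotor brake down [AND]: Left yaw brake faulted=not, Left brake caliper stuck=not, Left rotor brake stuck=not → not all inputs occur → does not occur.
Yaw brake inoperative [OR]: C pitch motor lost=not, #1 pitch battery faulted=not → no input occurs → does not occur.
Emergency stop lost [OR]: Rotor brake down=not, Standby limit switch faulted=not, Yaw brake inoperative=not → no input occurs → does not occur.
Pitch system lost [AND]: Reserve hydraulic pack fails=occurs, Safety PLC fails=occurs, Inboard contactor fails=not → not all inputs occur → does not occur.
Safety chain fails [OR]: Secondary encoder trips=not, Pitch system lost=not, #2 yaw brake 2 degraded=not, Brake caliper 2 offline=not → no input occurs → does not occur.
Wind turbine shutdown fails [OR]: Emergency stop lost=not, Safety chain fails=not → no input occurs → does not occur.

No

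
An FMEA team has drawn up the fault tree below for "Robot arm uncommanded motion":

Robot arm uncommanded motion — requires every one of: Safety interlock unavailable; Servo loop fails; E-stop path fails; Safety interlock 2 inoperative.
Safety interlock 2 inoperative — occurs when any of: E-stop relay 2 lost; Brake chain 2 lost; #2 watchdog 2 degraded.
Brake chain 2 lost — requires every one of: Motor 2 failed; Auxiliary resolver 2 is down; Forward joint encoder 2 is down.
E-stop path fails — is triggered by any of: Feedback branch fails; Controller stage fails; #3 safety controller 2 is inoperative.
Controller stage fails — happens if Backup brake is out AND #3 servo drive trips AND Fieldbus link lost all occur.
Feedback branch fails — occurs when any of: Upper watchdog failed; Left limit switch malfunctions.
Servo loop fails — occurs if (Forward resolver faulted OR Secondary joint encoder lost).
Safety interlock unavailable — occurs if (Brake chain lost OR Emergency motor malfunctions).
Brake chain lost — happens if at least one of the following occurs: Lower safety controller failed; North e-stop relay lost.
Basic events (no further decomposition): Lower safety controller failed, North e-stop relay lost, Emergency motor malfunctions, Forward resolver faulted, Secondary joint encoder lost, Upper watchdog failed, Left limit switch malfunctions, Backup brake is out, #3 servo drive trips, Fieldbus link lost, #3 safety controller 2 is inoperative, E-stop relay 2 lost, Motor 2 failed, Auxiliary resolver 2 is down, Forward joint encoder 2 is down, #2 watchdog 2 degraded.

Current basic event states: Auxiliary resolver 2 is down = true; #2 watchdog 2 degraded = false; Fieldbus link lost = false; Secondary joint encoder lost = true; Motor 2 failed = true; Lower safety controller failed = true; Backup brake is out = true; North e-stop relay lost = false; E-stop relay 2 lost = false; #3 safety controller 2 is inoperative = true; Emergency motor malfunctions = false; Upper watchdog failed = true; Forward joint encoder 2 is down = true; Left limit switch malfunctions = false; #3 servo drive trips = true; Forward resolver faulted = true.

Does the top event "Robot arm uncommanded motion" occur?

Yes

Brake chain lost [OR]: Lower safety controller failed=occurs, North e-stop relay lost=not → at least one input occurs → occurs.
Safety interlock unavailable [OR]: Brake chain lost=occurs, Emergency motor malfunctions=not → at least one input occurs → occurs.
Servo loop fails [OR]: Forward resolver faulted=occurs, Secondary joint encoder lost=occurs → at least one input occurs → occurs.
Feedback branch fails [OR]: Upper watchdog failed=occurs, Left limit switch malfunctions=not → at least one input occurs → occurs.
Controller stage fails [AND]: Backup brake is out=occurs, #3 servo drive trips=occurs, Fieldbus link lost=not → not all inputs occur → does not occur.
E-stop path fails [OR]: Feedback branch fails=occurs, Controller stage fails=not, #3 safety controller 2 is inoperative=occurs → at least one input occurs → occurs.
Brake chain 2 lost [AND]: Motor 2 failed=occurs, Auxiliary resolver 2 is down=occurs, Forward joint encoder 2 is down=occurs → all inputs occur → occurs.
Safety interlock 2 inoperative [OR]: E-stop relay 2 lost=not, Brake chain 2 lost=occurs, #2 watchdog 2 degraded=not → at least one input occurs → occurs.
Robot arm uncommanded motion [AND]: Safety interlock unavailable=occurs, Servo loop fails=occurs, E-stop path fails=occurs, Safety interlock 2 inoperative=occurs → all inputs occur → occurs.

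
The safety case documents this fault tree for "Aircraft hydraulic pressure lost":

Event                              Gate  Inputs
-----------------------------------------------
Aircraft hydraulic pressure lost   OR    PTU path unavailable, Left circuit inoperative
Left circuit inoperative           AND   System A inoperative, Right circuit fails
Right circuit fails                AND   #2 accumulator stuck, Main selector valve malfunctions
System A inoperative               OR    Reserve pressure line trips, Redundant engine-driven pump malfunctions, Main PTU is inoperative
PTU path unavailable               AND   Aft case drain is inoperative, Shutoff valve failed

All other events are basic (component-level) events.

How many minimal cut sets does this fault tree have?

4

PTU path unavailable [AND]: one cut set from each child combined → 1 × 1 = 1 cut set(s).
System A inoperative [OR]: union of children's cut sets → 3 cut set(s).
Right circuit fails [AND]: one cut set from each child combined → 1 × 1 = 1 cut set(s).
Left circuit inoperative [AND]: one cut set from each child combined → 3 × 1 = 3 cut set(s).
Aircraft hydraulic pressure lost [OR]: union of children's cut sets → 4 cut set(s).
Minimal cut sets: {Aft case drain is inoperative, Shutoff valve failed}; {#2 accumulator stuck, Main selector valve malfunctions, Reserve pressure line trips}; {#2 accumulator stuck, Main selector valve malfunctions, Redundant engine-driven pump malfunctions}; {#2 accumulator stuck, Main PTU is inoperative, Main selector valve malfunctions}.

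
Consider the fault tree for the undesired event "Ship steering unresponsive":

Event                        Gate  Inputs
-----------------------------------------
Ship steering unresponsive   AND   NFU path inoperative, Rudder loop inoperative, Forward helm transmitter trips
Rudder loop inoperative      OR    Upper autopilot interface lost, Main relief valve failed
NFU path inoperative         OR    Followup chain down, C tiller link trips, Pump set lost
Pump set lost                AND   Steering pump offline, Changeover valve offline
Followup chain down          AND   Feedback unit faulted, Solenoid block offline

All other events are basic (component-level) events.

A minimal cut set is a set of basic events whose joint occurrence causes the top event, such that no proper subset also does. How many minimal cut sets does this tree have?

6

Followup chain down [AND]: one cut set from each child combined → 1 × 1 = 1 cut set(s).
Pump set lost [AND]: one cut set from each child combined → 1 × 1 = 1 cut set(s).
NFU path inoperative [OR]: union of children's cut sets → 3 cut set(s).
Rudder loop inoperative [OR]: union of children's cut sets → 2 cut set(s).
Ship steering unresponsive [AND]: one cut set from each child combined → 3 × 2 × 1 = 6 cut set(s).
Minimal cut sets: {Feedback unit faulted, Forward helm transmitter trips, Solenoid block offline, Upper autopilot interface lost}; {Feedback unit faulted, Forward helm transmitter trips, Main relief valve failed, Solenoid block offline}; {C tiller link trips, Forward helm transmitter trips, Upper autopilot interface lost}; {C tiller link trips, Forward helm transmitter trips, Main relief valve failed}; {Changeover valve offline, Forward helm transmitter trips, Steering pump offline, Upper autopilot interface lost}; {Changeover valve offline, Forward helm transmitter trips, Main relief valve failed, Steering pump offline}.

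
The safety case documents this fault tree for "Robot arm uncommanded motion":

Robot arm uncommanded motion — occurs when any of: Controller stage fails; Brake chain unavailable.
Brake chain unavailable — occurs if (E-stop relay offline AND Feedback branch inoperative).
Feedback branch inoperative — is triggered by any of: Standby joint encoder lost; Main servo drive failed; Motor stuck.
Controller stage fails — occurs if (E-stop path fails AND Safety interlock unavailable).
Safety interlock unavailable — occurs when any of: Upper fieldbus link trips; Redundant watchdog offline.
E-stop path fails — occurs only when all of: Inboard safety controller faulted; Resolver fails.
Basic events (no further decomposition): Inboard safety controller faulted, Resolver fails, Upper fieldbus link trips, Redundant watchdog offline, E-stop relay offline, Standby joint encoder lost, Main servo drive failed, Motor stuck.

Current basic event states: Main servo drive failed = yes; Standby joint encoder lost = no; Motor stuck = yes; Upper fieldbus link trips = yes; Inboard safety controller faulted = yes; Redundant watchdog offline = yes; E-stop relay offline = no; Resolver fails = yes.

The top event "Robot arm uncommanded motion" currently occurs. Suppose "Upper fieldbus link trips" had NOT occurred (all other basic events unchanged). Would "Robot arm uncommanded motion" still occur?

Yes

Counterfactual: set "Upper fieldbus link trips" to not occurred.
E-stop path fails [AND]: Inboard safety controller faulted=occurs, Resolver fails=occurs → all inputs occur → occurs.
Safety interlock unavailable [OR]: Upper fieldbus link trips=not, Redundant watchdog offline=occurs → at least one input occurs → occurs.
Controller stage fails [AND]: E-stop path fails=occurs, Safety interlock unavailable=occurs → all inputs occur → occurs.
Feedback branch inoperative [OR]: Standby joint encoder lost=not, Main servo drive failed=occurs, Motor stuck=occurs → at least one input occurs → occurs.
Brake chain unavailable [AND]: E-stop relay offline=not, Feedback branch inoperative=occurs → not all inputs occur → does not occur.
Robot arm uncommanded motion [OR]: Controller stage fails=occurs, Brake chain unavailable=not → at least one input occurs → occurs.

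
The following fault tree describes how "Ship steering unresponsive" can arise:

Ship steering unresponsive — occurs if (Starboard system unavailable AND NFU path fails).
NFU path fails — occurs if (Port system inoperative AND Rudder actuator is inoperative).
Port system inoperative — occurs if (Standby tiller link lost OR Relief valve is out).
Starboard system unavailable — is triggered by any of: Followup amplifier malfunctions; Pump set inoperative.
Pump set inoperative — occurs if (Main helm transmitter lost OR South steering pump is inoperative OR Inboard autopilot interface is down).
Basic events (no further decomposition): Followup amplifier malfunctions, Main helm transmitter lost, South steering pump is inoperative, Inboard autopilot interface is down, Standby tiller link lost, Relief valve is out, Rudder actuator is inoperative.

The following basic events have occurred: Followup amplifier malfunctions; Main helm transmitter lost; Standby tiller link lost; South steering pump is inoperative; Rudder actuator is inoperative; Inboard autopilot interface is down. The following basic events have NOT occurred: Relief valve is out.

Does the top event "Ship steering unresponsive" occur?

Yes

Pump set inoperative [OR]: Main helm transmitter lost=occurs, South steering pump is inoperative=occurs, Inboard autopilot interface is down=occurs → at least one input occurs → occurs.
Starboard system unavailable [OR]: Followup amplifier malfunctions=occurs, Pump set inoperative=occurs → at least one input occurs → occurs.
Port system inoperative [OR]: Standby tiller link lost=occurs, Relief valve is out=not → at least one input occurs → occurs.
NFU path fails [AND]: Port system inoperative=occurs, Rudder actuator is inoperative=occurs → all inputs occur → occurs.
Ship steering unresponsive [AND]: Starboard system unavailable=occurs, NFU path fails=occurs → all inputs occur → occurs.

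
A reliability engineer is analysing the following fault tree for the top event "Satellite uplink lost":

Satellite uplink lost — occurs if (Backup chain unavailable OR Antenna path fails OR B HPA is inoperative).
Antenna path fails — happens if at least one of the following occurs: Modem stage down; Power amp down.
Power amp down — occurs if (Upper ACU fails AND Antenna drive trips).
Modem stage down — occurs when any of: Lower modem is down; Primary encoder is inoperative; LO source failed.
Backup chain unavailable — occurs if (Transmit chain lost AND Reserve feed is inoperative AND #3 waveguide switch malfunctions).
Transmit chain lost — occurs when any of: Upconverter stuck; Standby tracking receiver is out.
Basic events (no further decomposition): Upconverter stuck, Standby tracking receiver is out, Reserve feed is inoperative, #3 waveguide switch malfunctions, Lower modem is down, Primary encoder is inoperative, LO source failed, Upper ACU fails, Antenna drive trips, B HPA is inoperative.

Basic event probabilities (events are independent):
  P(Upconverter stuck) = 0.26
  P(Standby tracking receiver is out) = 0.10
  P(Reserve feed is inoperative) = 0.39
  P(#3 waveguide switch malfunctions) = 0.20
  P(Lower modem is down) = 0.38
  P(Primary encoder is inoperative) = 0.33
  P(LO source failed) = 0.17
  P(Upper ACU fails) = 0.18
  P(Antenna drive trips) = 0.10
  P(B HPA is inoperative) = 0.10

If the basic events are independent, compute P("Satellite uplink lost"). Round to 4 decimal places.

0.7032

P(Transmit chain lost) [OR] = 1 − (1−0.26) × (1−0.10) = 0.334000
P(Backup chain unavailable) [AND] = 0.334000 × 0.39 × 0.20 = 0.026052
P(Modem stage down) [OR] = 1 − (1−0.38) × (1−0.33) × (1−0.17) = 0.655218
P(Power amp down) [AND] = 0.18 × 0.10 = 0.018000
P(Antenna path fails) [OR] = 1 − (1−0.655218) × (1−0.018000) = 0.661424
P(Satellite uplink lost) [OR] = 1 − (1−0.026052) × (1−0.661424) × (1−0.10) = 0.703220
Rounded to 4 decimal places: P(Satellite uplink lost) ≈ 0.7032.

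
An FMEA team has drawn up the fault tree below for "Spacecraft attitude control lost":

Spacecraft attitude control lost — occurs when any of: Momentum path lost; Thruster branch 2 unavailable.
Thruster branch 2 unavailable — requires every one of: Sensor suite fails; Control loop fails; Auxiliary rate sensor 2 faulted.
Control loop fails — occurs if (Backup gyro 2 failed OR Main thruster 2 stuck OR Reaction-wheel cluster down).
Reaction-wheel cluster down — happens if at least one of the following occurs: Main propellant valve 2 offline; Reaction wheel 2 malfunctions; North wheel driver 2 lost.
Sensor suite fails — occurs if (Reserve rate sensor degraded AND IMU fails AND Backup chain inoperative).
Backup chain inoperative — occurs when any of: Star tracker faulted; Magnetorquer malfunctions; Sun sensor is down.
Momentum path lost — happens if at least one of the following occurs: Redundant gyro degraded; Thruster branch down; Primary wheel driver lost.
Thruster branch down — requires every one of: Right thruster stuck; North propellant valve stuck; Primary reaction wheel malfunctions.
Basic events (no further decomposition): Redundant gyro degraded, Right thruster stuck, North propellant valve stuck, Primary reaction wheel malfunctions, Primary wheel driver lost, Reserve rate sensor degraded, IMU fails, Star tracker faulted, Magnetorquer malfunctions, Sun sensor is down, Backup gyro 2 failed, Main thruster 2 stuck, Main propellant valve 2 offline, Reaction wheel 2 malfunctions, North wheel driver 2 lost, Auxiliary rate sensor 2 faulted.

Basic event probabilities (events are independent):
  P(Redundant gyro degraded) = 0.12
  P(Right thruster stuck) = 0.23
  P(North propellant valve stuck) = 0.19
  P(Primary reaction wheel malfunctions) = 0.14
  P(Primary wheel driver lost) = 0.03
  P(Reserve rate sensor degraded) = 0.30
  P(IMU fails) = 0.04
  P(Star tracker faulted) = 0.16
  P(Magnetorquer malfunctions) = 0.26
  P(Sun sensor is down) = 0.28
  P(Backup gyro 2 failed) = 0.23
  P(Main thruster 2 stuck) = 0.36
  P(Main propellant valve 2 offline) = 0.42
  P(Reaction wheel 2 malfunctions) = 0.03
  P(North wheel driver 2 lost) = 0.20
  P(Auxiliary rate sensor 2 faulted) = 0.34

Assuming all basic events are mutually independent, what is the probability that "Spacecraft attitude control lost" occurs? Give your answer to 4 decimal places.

0.1531

P(Thruster branch down) [AND] = 0.23 × 0.19 × 0.14 = 0.006118
P(Momentum path lost) [OR] = 1 − (1−0.12) × (1−0.006118) × (1−0.03) = 0.151622
P(Backup chain inoperative) [OR] = 1 − (1−0.16) × (1−0.26) × (1−0.28) = 0.552448
P(Sensor suite fails) [AND] = 0.30 × 0.04 × 0.552448 = 0.006629
P(Reaction-wheel cluster down) [OR] = 1 − (1−0.42) × (1−0.03) × (1−0.20) = 0.549920
P(Control loop fails) [OR] = 1 − (1−0.23) × (1−0.36) × (1−0.549920) = 0.778201
P(Thruster branch 2 unavailable) [AND] = 0.006629 × 0.778201 × 0.34 = 0.001754
P(Spacecraft attitude control lost) [OR] = 1 − (1−0.151622) × (1−0.001754) = 0.153110
Rounded to 4 decimal places: P(Spacecraft attitude control lost) ≈ 0.1531.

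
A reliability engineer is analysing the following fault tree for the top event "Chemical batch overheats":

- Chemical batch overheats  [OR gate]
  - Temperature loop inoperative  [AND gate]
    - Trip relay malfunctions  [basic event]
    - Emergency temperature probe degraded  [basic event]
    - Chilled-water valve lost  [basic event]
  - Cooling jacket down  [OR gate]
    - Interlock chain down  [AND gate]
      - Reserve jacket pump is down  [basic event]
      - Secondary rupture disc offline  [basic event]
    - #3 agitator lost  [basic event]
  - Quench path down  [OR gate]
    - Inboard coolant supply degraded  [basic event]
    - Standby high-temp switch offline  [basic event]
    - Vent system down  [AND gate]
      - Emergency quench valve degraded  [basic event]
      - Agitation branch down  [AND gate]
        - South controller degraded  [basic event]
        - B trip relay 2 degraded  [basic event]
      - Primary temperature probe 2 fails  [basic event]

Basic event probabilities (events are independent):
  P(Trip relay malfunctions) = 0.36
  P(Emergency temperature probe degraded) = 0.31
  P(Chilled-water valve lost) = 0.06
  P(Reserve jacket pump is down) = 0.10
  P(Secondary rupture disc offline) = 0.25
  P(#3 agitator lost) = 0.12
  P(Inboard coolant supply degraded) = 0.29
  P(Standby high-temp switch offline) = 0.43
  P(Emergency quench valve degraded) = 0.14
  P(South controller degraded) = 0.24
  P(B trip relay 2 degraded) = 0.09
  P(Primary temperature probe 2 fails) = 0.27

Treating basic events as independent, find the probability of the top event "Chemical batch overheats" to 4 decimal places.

0.6554

P(Temperature loop inoperative) [AND] = 0.36 × 0.31 × 0.06 = 0.006696
P(Interlock chain down) [AND] = 0.10 × 0.25 = 0.025000
P(Cooling jacket down) [OR] = 1 − (1−0.025000) × (1−0.12) = 0.142000
P(Agitation branch down) [AND] = 0.24 × 0.09 = 0.021600
P(Vent system down) [AND] = 0.14 × 0.021600 × 0.27 = 0.000816
P(Quench path down) [OR] = 1 − (1−0.29) × (1−0.43) × (1−0.000816) = 0.595630
P(Chemical batch overheats) [OR] = 1 − (1−0.006696) × (1−0.142000) × (1−0.595630) = 0.655374
Rounded to 4 decimal places: P(Chemical batch overheats) ≈ 0.6554.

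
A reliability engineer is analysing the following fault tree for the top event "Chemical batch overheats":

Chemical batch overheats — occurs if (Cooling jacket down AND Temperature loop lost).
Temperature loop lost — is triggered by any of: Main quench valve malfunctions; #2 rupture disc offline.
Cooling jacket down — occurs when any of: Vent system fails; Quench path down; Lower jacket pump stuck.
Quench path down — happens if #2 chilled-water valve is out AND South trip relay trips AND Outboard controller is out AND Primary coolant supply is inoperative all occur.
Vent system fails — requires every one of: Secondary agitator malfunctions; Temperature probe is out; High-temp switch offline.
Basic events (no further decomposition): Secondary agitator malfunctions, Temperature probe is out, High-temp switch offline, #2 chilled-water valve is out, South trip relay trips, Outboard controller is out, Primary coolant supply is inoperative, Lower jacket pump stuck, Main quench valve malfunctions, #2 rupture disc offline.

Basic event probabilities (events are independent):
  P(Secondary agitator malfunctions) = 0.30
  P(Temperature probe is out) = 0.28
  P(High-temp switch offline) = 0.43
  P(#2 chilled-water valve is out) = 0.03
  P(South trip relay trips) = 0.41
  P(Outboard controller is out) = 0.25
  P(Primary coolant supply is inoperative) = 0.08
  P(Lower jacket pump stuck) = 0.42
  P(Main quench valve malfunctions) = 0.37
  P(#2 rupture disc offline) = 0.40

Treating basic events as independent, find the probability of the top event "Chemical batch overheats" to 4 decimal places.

0.2744

P(Vent system fails) [AND] = 0.30 × 0.28 × 0.43 = 0.036120
P(Quench path down) [AND] = 0.03 × 0.41 × 0.25 × 0.08 = 0.000246
P(Cooling jacket down) [OR] = 1 − (1−0.036120) × (1−0.000246) × (1−0.42) = 0.441087
P(Temperature loop lost) [OR] = 1 − (1−0.37) × (1−0.40) = 0.622000
P(Chemical batch overheats) [AND] = 0.441087 × 0.622000 = 0.274356
Rounded to 4 decimal places: P(Chemical batch overheats) ≈ 0.2744.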